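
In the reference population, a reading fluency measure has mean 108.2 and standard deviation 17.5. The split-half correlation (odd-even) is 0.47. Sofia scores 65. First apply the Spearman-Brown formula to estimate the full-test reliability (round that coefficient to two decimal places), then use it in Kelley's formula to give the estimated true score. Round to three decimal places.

80.552

Spearman-Brown: ρ = 2r/(1 + r) = 2(0.47)/(1 + 0.47) = 0.940/1.47 = 0.6395 → 0.64
Regress the observed score toward the mean by the unreliability: T̂ = 0.64·65 + 0.36·108.2 = 41.60 + 38.952 = 80.5520.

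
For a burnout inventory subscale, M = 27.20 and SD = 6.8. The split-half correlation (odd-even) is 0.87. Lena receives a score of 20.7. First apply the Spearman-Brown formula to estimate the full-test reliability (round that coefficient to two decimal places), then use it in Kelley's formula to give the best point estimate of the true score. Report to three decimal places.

21.155

Spearman-Brown: ρ = 2r/(1 + r) = 2(0.87)/(1 + 0.87) = 1.740/1.87 = 0.9305 → 0.93
T̂ = 0.93(20.7) + 0.07(27.20) = 19.251 + 1.9040 = 21.1550 → 21.155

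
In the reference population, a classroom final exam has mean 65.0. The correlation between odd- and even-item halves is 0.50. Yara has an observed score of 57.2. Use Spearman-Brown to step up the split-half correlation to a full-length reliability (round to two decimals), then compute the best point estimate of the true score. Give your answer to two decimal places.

Spearman-Brown: ρ = 2r/(1 + r) = 2(0.50)/(1 + 0.50) = 1.000/1.50 = 0.6667 → 0.67
T̂ = ρX + (1 − ρ)μ
  = 0.67 × 57.2 + 0.33 × 65.0
  = 38.324 + 21.450
  = 59.774
  ≈ 59.77

59.77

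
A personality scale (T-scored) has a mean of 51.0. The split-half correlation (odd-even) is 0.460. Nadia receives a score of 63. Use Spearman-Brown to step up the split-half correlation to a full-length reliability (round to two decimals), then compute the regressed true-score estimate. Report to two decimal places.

Spearman-Brown: ρ = 2r/(1 + r) = 2(0.460)/(1 + 0.460) = 0.9200/1.460 = 0.6301 → 0.63
T̂ = 0.63(63) + 0.37(51.0) = 39.69 + 18.870 = 58.560 → 58.56

58.56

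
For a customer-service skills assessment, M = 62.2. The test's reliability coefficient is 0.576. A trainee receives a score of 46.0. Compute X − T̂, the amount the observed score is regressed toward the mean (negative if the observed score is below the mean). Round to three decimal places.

-6.869

T̂ = 0.576(46.0) + 0.424(62.2) = 26.4960 + 26.3728 = 52.86880 → 52.8688
X − T̂ = 46.0 − 52.8688 = -6.8688 → -6.869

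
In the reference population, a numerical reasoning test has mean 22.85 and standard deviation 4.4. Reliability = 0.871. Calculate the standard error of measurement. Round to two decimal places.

SEM = SD · √(1 − ρ) = 4.4 × √0.129 = 4.4 × 0.3592 = 1.580

1.58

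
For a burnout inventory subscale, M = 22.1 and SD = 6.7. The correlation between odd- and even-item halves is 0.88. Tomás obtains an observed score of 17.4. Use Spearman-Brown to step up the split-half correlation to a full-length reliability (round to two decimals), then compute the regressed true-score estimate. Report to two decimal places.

Spearman-Brown: ρ = 2r/(1 + r) = 2(0.88)/(1 + 0.88) = 1.760/1.88 = 0.9362 → 0.94
Regress the observed score toward the mean by the unreliability: T̂ = 0.94·17.4 + 0.06·22.1 = 16.356 + 1.326 = 17.682.

17.68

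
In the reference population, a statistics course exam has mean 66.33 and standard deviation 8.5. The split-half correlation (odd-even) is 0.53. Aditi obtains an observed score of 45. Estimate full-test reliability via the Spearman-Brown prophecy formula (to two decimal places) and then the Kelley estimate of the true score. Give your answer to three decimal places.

Spearman-Brown: ρ = 2r/(1 + r) = 2(0.53)/(1 + 0.53) = 1.060/1.53 = 0.6928 → 0.69
T̂ = ρX + (1 − ρ)μ
  = 0.69 × 45 + 0.31 × 66.33
  = 31.05 + 20.5623
  = 51.6123
  ≈ 51.612

51.612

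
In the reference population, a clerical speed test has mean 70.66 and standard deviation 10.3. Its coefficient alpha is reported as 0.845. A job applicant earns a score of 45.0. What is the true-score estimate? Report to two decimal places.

Weight the observed score by reliability and the mean by (1 − reliability): T̂ = 0.845·45.0 + 0.155·70.66 = 38.0250 + 10.95230 = 48.977.

48.98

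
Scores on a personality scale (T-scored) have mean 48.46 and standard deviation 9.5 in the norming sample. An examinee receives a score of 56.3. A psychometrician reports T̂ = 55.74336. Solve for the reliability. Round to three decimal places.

T̂ = ρX + (1 − ρ)μ  ⇒  T̂ − μ = ρ(X − μ)
ρ = (T̂ − μ)/(X − μ) = (55.74336 − 48.46) / (56.3 − 48.46) = 7.28336 / 7.84 = 0.92900

0.929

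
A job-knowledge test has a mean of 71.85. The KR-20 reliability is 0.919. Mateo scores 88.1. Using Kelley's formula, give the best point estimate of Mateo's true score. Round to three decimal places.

T̂ = ρX + (1 − ρ)μ
  = 0.919 × 88.1 + 0.081 × 71.85
  = 80.9639 + 5.81985
  = 86.7837
  ≈ 86.784

86.784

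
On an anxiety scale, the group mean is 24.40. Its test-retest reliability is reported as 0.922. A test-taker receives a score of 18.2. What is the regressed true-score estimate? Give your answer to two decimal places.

Weight the observed score by reliability and the mean by (1 − reliability): T̂ = 0.922·18.2 + 0.078·24.40 = 16.7804 + 1.90320 = 18.684.

18.68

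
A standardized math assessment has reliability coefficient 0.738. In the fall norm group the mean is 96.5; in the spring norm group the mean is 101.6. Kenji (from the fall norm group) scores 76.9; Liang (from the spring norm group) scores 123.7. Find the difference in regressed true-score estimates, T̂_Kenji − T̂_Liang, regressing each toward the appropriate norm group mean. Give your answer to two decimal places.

-35.87

T̂_Kenji = 0.738(76.9) + 0.262(96.5) = 82.0352
T̂_Liang = 0.738(123.7) + 0.262(101.6) = 117.9098
Difference = 82.0352 − 117.9098 = -35.8746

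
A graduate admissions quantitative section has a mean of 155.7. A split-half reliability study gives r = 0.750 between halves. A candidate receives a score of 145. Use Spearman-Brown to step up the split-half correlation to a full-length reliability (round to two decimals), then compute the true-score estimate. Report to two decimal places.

146.50

Spearman-Brown: ρ = 2r/(1 + r) = 2(0.750)/(1 + 0.750) = 1.5000/1.750 = 0.8571 → 0.86
T̂ = ρX + (1 − ρ)μ
  = 0.86 × 145 + 0.14 × 155.7
  = 124.70 + 21.798
  = 146.498
  ≈ 146.50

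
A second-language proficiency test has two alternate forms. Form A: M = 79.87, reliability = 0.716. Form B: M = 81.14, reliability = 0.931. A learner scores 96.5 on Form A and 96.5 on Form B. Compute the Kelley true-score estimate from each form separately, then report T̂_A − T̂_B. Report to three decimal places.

T̂_A = 0.716(96.5) + 0.284(79.87) = 91.77708
T̂_B = 0.931(96.5) + 0.069(81.14) = 95.44016
T̂_A − T̂_B = -3.66308

-3.663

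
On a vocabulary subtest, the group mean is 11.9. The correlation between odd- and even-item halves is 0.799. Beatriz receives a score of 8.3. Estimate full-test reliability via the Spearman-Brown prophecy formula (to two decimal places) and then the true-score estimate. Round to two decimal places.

8.70

Spearman-Brown: ρ = 2r/(1 + r) = 2(0.799)/(1 + 0.799) = 1.5980/1.799 = 0.8883 → 0.89
T̂ = ρX + (1 − ρ)μ
  = 0.89 × 8.3 + 0.11 × 11.9
  = 7.387 + 1.309
  = 8.696
  ≈ 8.70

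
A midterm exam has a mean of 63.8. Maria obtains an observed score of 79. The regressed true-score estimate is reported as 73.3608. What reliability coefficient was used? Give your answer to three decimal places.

T̂ = ρX + (1 − ρ)μ  ⇒  T̂ − μ = ρ(X − μ)
ρ = (T̂ − μ)/(X − μ) = (73.3608 − 63.8) / (79 − 63.8) = 9.5608 / 15.2 = 0.62900

0.629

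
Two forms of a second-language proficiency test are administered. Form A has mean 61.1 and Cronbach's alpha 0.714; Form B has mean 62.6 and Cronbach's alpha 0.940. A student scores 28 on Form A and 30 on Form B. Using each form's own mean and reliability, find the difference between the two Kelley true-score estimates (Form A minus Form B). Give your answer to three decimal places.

5.511

T̂_A = 0.714(28) + 0.286(61.1) = 37.46660
T̂_B = 0.940(30) + 0.060(62.6) = 31.95600
T̂_A − T̂_B = 5.51060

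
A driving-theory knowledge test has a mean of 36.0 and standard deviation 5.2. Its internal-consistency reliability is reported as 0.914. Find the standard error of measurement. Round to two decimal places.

1.52

SEM = SD · √(1 − ρ) = 5.2 × √0.086 = 5.2 × 0.2933 = 1.525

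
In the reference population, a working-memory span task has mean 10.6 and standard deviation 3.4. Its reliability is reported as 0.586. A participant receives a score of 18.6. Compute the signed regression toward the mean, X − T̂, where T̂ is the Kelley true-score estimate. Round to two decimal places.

T̂ = ρX + (1 − ρ)μ
  = 0.586 × 18.6 + 0.414 × 10.6
  = 10.8996 + 4.3884
  = 15.2880
  ≈ 15.288
X − T̂ = 18.6 − 15.288 = 3.312 → 3.31

3.31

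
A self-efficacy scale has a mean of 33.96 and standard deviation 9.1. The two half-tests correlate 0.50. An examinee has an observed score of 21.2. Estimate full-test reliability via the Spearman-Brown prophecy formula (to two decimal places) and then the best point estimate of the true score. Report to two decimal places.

25.41

Spearman-Brown: ρ = 2r/(1 + r) = 2(0.50)/(1 + 0.50) = 1.000/1.50 = 0.6667 → 0.67
Weight the observed score by reliability and the mean by (1 − reliability): T̂ = 0.67·21.2 + 0.33·33.96 = 14.204 + 11.2068 = 25.411.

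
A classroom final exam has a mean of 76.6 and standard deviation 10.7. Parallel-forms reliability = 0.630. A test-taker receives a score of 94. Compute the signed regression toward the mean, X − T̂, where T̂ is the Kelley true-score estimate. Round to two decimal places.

6.44

T̂ = ρX + (1 − ρ)μ
  = 0.630 × 94 + 0.370 × 76.6
  = 59.220 + 28.3420
  = 87.5620
  ≈ 87.562
X − T̂ = 94 − 87.562 = 6.438 → 6.44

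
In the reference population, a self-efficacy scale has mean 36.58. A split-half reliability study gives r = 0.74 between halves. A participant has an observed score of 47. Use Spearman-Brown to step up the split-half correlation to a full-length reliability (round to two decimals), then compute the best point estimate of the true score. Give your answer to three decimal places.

45.437

Spearman-Brown: ρ = 2r/(1 + r) = 2(0.74)/(1 + 0.74) = 1.480/1.74 = 0.8506 → 0.85
Weight the observed score by reliability and the mean by (1 − reliability): T̂ = 0.85·47 + 0.15·36.58 = 39.95 + 5.4870 = 45.4370.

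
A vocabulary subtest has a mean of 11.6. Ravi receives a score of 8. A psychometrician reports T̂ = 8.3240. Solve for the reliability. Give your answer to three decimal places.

0.910

T̂ = ρX + (1 − ρ)μ  ⇒  T̂ − μ = ρ(X − μ)
ρ = (T̂ − μ)/(X − μ) = (8.3240 − 11.6) / (8 − 11.6) = -3.2760 / -3.6 = 0.91000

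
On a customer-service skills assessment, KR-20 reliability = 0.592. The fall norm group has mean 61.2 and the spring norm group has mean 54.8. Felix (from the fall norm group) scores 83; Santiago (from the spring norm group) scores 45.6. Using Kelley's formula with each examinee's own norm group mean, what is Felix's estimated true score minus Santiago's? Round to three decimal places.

24.752

T̂_Felix = 0.592(83) + 0.408(61.2) = 74.10560
T̂_Santiago = 0.592(45.6) + 0.408(54.8) = 49.35360
Difference = 74.10560 − 49.35360 = 24.75200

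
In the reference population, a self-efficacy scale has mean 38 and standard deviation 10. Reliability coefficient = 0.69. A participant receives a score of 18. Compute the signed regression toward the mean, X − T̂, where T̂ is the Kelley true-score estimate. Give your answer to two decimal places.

T̂ = ρX + (1 − ρ)μ
  = 0.69 × 18 + 0.31 × 38
  = 12.42 + 11.78
  = 24.2000
  ≈ 24.200
X − T̂ = 18 − 24.200 = -6.200 → -6.20

-6.20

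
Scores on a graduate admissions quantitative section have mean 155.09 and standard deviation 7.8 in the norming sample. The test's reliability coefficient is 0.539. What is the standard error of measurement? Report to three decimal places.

5.296

SEM = SD · √(1 − ρ) = 7.8 × √0.461 = 7.8 × 0.6790 = 5.2960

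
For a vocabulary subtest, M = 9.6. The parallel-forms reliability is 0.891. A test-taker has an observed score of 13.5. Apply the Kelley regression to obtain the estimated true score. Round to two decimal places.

13.07

Kelley's formula gives T̂ = 0.891·13.5 + 0.109·9.6 = 12.0285 + 1.0464 = 13.075.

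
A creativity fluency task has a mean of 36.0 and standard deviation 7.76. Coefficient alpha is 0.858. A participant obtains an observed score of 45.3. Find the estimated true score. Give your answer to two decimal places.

43.98

T̂ = 0.858(45.3) + 0.142(36.0) = 38.8674 + 5.1120 = 43.979 → 43.98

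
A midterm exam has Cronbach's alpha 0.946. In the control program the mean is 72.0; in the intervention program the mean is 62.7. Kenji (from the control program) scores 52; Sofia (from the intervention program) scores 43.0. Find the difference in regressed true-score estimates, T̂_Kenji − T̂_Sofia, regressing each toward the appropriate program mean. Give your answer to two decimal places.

9.02

T̂_Kenji = 0.946(52) + 0.054(72.0) = 53.0800
T̂_Sofia = 0.946(43.0) + 0.054(62.7) = 44.0638
Difference = 53.0800 − 44.0638 = 9.0162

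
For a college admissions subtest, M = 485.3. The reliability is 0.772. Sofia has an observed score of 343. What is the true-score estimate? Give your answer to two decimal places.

T̂ = 0.772(343) + 0.228(485.3) = 264.796 + 110.6484 = 375.444 → 375.44

375.44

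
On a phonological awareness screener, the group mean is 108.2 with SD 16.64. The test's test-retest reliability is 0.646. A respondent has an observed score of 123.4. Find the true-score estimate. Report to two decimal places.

118.02

Regress the observed score toward the mean by the unreliability: T̂ = 0.646·123.4 + 0.354·108.2 = 79.7164 + 38.3028 = 118.019.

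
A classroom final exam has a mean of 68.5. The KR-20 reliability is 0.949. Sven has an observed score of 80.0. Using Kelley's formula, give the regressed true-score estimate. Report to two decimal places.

T̂ = ρX + (1 − ρ)μ
  = 0.949 × 80.0 + 0.051 × 68.5
  = 75.9200 + 3.4935
  = 79.413
  ≈ 79.41

79.41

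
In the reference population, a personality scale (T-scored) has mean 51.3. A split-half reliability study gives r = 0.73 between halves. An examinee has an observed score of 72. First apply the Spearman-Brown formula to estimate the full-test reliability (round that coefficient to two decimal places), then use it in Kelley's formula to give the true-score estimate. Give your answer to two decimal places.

Spearman-Brown: ρ = 2r/(1 + r) = 2(0.73)/(1 + 0.73) = 1.460/1.73 = 0.8439 → 0.84
T̂ = ρX + (1 − ρ)μ
  = 0.84 × 72 + 0.16 × 51.3
  = 60.48 + 8.208
  = 68.688
  ≈ 68.69

68.69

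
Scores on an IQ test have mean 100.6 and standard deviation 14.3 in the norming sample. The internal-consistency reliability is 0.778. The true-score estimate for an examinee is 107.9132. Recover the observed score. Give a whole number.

110

T̂ = ρX + (1 − ρ)μ  ⇒  X = (T̂ − (1 − ρ)μ) / ρ
X = (107.9132 − 0.222 × 100.6) / 0.778 = (107.9132 − 22.3332) / 0.778 = 85.5800 / 0.778 = 110.00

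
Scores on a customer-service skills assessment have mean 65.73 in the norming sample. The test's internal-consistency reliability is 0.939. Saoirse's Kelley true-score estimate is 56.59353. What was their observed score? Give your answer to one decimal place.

56.0

T̂ = ρX + (1 − ρ)μ  ⇒  X = (T̂ − (1 − ρ)μ) / ρ
X = (56.59353 − 0.061 × 65.73) / 0.939 = (56.59353 − 4.00953) / 0.939 = 52.58400 / 0.939 = 56.000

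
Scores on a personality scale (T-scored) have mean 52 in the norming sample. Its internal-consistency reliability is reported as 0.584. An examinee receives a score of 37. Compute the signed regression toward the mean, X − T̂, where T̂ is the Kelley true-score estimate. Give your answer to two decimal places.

-6.24

T̂ = ρX + (1 − ρ)μ
  = 0.584 × 37 + 0.416 × 52
  = 21.608 + 21.632
  = 43.2400
  ≈ 43.240
X − T̂ = 37 − 43.240 = -6.240 → -6.24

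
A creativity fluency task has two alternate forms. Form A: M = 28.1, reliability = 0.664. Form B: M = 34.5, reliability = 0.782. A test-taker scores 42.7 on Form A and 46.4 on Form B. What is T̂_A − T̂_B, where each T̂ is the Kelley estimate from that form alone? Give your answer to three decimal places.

-6.011

T̂_A = 0.664(42.7) + 0.336(28.1) = 37.79440
T̂_B = 0.782(46.4) + 0.218(34.5) = 43.80580
T̂_A − T̂_B = -6.01140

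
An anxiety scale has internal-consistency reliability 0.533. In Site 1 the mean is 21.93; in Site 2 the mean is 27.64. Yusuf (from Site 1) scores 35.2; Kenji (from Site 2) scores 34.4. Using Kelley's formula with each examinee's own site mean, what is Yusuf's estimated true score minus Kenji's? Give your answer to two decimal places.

-2.24

T̂_Yusuf = 0.533(35.2) + 0.467(21.93) = 29.0029
T̂_Kenji = 0.533(34.4) + 0.467(27.64) = 31.2431
Difference = 29.0029 − 31.2431 = -2.2402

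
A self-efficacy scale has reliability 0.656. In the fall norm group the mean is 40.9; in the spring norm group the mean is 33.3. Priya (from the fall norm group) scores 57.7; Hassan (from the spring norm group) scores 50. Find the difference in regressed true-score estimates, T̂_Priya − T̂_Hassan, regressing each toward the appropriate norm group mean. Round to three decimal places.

7.666

T̂_Priya = 0.656(57.7) + 0.344(40.9) = 51.92080
T̂_Hassan = 0.656(50) + 0.344(33.3) = 44.25520
Difference = 51.92080 − 44.25520 = 7.66560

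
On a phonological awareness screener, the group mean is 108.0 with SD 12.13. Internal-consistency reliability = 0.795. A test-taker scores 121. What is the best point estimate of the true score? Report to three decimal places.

118.335

T̂ = ρX + (1 − ρ)μ
  = 0.795 × 121 + 0.205 × 108.0
  = 96.195 + 22.1400
  = 118.3350
  ≈ 118.335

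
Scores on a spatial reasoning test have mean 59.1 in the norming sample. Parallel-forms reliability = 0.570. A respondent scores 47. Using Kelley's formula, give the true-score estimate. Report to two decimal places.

T̂ = 0.570(47) + 0.430(59.1) = 26.790 + 25.4130 = 52.203 → 52.20

52.20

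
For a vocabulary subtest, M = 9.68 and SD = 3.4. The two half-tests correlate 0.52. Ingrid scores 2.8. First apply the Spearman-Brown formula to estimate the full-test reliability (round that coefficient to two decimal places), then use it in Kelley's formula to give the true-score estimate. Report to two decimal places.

Spearman-Brown: ρ = 2r/(1 + r) = 2(0.52)/(1 + 0.52) = 1.040/1.52 = 0.6842 → 0.68
T̂ = ρX + (1 − ρ)μ
  = 0.68 × 2.8 + 0.32 × 9.68
  = 1.904 + 3.0976
  = 5.002
  ≈ 5.00

5.00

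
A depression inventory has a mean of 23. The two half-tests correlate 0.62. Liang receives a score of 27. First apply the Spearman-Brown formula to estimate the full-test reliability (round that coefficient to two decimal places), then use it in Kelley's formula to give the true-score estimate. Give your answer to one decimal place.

Spearman-Brown: ρ = 2r/(1 + r) = 2(0.62)/(1 + 0.62) = 1.240/1.62 = 0.7654 → 0.77
Weight the observed score by reliability and the mean by (1 − reliability): T̂ = 0.77·27 + 0.23·23 = 20.79 + 5.29 = 26.08.

26.1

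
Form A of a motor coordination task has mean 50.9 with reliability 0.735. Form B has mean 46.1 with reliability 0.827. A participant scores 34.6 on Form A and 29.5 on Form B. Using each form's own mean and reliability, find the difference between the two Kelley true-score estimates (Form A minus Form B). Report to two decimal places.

6.55

T̂_A = 0.735(34.6) + 0.265(50.9) = 38.9195
T̂_B = 0.827(29.5) + 0.173(46.1) = 32.3718
T̂_A − T̂_B = 6.5477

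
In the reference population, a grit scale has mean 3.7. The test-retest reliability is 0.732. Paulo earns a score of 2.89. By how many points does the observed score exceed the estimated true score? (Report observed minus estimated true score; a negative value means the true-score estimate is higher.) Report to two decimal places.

-0.22

Weight the observed score by reliability and the mean by (1 − reliability): T̂ = 0.732·2.89 + 0.268·3.7 = 2.11548 + 0.9916 = 3.1071.
X − T̂ = 2.89 − 3.107 = -0.217 → -0.22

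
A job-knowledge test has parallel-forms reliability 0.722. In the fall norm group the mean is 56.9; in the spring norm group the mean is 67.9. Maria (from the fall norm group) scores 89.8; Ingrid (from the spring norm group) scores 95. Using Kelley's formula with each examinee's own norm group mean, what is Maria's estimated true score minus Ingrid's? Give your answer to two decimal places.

T̂_Maria = 0.722(89.8) + 0.278(56.9) = 80.6538
T̂_Ingrid = 0.722(95) + 0.278(67.9) = 87.4662
Difference = 80.6538 − 87.4662 = -6.8124

-6.81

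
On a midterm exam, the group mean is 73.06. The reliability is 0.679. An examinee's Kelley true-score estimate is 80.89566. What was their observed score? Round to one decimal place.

84.6

T̂ = ρX + (1 − ρ)μ  ⇒  X = (T̂ − (1 − ρ)μ) / ρ
X = (80.89566 − 0.321 × 73.06) / 0.679 = (80.89566 − 23.45226) / 0.679 = 57.44340 / 0.679 = 84.600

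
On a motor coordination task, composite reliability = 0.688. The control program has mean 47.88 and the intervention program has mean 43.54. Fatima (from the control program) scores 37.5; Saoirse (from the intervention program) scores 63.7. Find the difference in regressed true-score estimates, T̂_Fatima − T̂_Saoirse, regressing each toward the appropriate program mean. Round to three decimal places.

-16.672

T̂_Fatima = 0.688(37.5) + 0.312(47.88) = 40.73856
T̂_Saoirse = 0.688(63.7) + 0.312(43.54) = 57.41008
Difference = 40.73856 − 57.41008 = -16.67152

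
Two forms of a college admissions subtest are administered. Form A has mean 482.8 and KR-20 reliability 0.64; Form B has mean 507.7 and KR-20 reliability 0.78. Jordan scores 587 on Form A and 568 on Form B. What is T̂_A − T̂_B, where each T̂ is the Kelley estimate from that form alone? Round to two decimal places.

-5.25

T̂_A = 0.64(587) + 0.36(482.8) = 549.4880
T̂_B = 0.78(568) + 0.22(507.7) = 554.7340
T̂_A − T̂_B = -5.2460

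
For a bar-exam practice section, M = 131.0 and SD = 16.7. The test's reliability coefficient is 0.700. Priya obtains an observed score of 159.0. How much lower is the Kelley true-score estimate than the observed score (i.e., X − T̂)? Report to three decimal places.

T̂ = ρX + (1 − ρ)μ
  = 0.700 × 159.0 + 0.300 × 131.0
  = 111.3000 + 39.3000
  = 150.60000
  ≈ 150.6000
X − T̂ = 159.0 − 150.6000 = 8.4000 → 8.400

8.400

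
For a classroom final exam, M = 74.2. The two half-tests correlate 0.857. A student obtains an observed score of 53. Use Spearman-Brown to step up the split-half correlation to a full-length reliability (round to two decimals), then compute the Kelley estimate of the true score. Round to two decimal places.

Spearman-Brown: ρ = 2r/(1 + r) = 2(0.857)/(1 + 0.857) = 1.7140/1.857 = 0.9230 → 0.92
T̂ = 0.92(53) + 0.08(74.2) = 48.76 + 5.936 = 54.696 → 54.70

54.70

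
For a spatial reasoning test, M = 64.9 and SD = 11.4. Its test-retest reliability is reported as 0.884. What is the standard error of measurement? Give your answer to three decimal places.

SEM = SD · √(1 − ρ) = 11.4 × √0.116 = 11.4 × 0.3406 = 3.8827

3.883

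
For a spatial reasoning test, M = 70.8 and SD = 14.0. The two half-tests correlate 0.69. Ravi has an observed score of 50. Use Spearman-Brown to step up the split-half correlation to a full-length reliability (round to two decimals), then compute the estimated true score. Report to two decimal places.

Spearman-Brown: ρ = 2r/(1 + r) = 2(0.69)/(1 + 0.69) = 1.380/1.69 = 0.8166 → 0.82
T̂ = 0.82(50) + 0.18(70.8) = 41.00 + 12.744 = 53.744 → 53.74

53.74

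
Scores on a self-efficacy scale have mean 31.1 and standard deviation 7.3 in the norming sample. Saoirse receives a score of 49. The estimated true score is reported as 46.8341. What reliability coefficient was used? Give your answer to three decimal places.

T̂ = ρX + (1 − ρ)μ  ⇒  T̂ − μ = ρ(X − μ)
ρ = (T̂ − μ)/(X − μ) = (46.8341 − 31.1) / (49 − 31.1) = 15.7341 / 17.9 = 0.87900

0.879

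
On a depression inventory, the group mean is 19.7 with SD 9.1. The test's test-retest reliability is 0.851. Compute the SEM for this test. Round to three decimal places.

SEM = SD · √(1 − ρ) = 9.1 × √0.149 = 9.1 × 0.3860 = 3.5126

3.513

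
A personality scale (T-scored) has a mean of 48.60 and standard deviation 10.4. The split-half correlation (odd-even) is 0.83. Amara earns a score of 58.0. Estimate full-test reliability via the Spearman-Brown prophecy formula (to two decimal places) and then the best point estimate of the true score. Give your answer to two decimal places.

Spearman-Brown: ρ = 2r/(1 + r) = 2(0.83)/(1 + 0.83) = 1.660/1.83 = 0.9071 → 0.91
T̂ = ρX + (1 − ρ)μ
  = 0.91 × 58.0 + 0.09 × 48.60
  = 52.780 + 4.3740
  = 57.154
  ≈ 57.15

57.15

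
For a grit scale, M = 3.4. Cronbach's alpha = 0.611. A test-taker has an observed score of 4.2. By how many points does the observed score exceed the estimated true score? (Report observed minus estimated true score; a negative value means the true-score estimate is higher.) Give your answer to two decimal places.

0.31

Regress the observed score toward the mean by the unreliability: T̂ = 0.611·4.2 + 0.389·3.4 = 2.5662 + 1.3226 = 3.8888.
X − T̂ = 4.2 − 3.889 = 0.311 → 0.31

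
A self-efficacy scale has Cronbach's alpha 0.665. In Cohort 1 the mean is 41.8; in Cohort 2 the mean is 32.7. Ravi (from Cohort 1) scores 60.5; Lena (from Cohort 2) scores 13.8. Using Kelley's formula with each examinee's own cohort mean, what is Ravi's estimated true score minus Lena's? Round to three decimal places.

34.104

T̂_Ravi = 0.665(60.5) + 0.335(41.8) = 54.23550
T̂_Lena = 0.665(13.8) + 0.335(32.7) = 20.13150
Difference = 54.23550 − 20.13150 = 34.10400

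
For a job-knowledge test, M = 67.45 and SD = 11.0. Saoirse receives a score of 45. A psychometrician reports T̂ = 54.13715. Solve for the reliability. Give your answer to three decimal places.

T̂ = ρX + (1 − ρ)μ  ⇒  T̂ − μ = ρ(X − μ)
ρ = (T̂ − μ)/(X − μ) = (54.13715 − 67.45) / (45 − 67.45) = -13.31285 / -22.45 = 0.59300

0.593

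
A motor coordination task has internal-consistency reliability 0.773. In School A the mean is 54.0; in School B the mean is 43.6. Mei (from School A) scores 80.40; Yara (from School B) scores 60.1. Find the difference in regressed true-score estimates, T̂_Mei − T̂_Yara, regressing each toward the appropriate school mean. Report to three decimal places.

18.053

T̂_Mei = 0.773(80.40) + 0.227(54.0) = 74.40720
T̂_Yara = 0.773(60.1) + 0.227(43.6) = 56.35450
Difference = 74.40720 − 56.35450 = 18.05270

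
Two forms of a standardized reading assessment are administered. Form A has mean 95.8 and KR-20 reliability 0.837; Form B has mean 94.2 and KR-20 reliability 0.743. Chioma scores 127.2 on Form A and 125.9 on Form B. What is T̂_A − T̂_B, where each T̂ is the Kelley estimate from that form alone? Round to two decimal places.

T̂_A = 0.837(127.2) + 0.163(95.8) = 122.0818
T̂_B = 0.743(125.9) + 0.257(94.2) = 117.7531
T̂_A − T̂_B = 4.3287

4.33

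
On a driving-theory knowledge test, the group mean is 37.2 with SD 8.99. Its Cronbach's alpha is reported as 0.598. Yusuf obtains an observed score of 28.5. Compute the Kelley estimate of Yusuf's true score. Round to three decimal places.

31.997

T̂ = ρX + (1 − ρ)μ
  = 0.598 × 28.5 + 0.402 × 37.2
  = 17.0430 + 14.9544
  = 31.9974
  ≈ 31.997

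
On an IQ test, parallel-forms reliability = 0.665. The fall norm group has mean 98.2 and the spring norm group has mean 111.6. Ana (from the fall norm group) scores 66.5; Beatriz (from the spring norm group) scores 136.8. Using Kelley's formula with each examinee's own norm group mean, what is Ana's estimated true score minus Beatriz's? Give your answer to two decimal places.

T̂_Ana = 0.665(66.5) + 0.335(98.2) = 77.1195
T̂_Beatriz = 0.665(136.8) + 0.335(111.6) = 128.3580
Difference = 77.1195 − 128.3580 = -51.2385

-51.24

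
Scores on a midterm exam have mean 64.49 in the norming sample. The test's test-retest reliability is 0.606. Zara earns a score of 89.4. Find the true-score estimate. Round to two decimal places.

T̂ = 0.606(89.4) + 0.394(64.49) = 54.1764 + 25.40906 = 79.585 → 79.59

79.59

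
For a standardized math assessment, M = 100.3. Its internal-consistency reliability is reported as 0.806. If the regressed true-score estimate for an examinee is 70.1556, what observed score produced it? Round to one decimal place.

62.9

T̂ = ρX + (1 − ρ)μ  ⇒  X = (T̂ − (1 − ρ)μ) / ρ
X = (70.1556 − 0.194 × 100.3) / 0.806 = (70.1556 − 19.4582) / 0.806 = 50.6974 / 0.806 = 62.900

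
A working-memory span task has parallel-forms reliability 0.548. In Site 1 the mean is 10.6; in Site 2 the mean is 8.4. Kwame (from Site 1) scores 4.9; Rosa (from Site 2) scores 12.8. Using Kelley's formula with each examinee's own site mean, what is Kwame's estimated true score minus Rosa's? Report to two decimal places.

-3.33

T̂_Kwame = 0.548(4.9) + 0.452(10.6) = 7.4764
T̂_Rosa = 0.548(12.8) + 0.452(8.4) = 10.8112
Difference = 7.4764 − 10.8112 = -3.3348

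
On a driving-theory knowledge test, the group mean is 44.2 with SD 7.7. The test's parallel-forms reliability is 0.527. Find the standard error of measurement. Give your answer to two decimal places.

SEM = SD · √(1 − ρ) = 7.7 × √0.473 = 7.7 × 0.6877 = 5.296

5.30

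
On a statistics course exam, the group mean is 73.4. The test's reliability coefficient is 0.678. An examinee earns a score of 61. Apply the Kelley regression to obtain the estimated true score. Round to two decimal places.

T̂ = ρX + (1 − ρ)μ
  = 0.678 × 61 + 0.322 × 73.4
  = 41.358 + 23.6348
  = 64.993
  ≈ 64.99

64.99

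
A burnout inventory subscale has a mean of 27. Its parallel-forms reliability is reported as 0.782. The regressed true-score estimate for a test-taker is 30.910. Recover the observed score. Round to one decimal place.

32.0

T̂ = ρX + (1 − ρ)μ  ⇒  X = (T̂ − (1 − ρ)μ) / ρ
X = (30.910 − 0.218 × 27) / 0.782 = (30.910 − 5.886) / 0.782 = 25.024 / 0.782 = 32.000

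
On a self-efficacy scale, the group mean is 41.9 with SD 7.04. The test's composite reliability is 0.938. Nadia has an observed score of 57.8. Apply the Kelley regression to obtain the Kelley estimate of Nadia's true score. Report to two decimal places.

56.81

T̂ = ρX + (1 − ρ)μ
  = 0.938 × 57.8 + 0.062 × 41.9
  = 54.2164 + 2.5978
  = 56.814
  ≈ 56.81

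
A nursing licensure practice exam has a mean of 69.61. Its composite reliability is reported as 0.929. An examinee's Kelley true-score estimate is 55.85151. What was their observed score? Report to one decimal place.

54.8

T̂ = ρX + (1 − ρ)μ  ⇒  X = (T̂ − (1 − ρ)μ) / ρ
X = (55.85151 − 0.071 × 69.61) / 0.929 = (55.85151 − 4.94231) / 0.929 = 50.90920 / 0.929 = 54.800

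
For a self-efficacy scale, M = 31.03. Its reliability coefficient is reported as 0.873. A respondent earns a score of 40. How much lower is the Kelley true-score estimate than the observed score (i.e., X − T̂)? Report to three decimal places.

Weight the observed score by reliability and the mean by (1 − reliability): T̂ = 0.873·40 + 0.127·31.03 = 34.920 + 3.94081 = 38.86081.
X − T̂ = 40 − 38.8608 = 1.1392 → 1.139

1.139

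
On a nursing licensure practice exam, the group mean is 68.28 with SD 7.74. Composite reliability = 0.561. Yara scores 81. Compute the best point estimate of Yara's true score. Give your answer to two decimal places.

Regress the observed score toward the mean by the unreliability: T̂ = 0.561·81 + 0.439·68.28 = 45.441 + 29.97492 = 75.416.

75.42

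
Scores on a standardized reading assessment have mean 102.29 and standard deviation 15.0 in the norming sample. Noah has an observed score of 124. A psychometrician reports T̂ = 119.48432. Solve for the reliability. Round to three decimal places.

T̂ = ρX + (1 − ρ)μ  ⇒  T̂ − μ = ρ(X − μ)
ρ = (T̂ − μ)/(X − μ) = (119.48432 − 102.29) / (124 − 102.29) = 17.19432 / 21.71 = 0.79200

0.792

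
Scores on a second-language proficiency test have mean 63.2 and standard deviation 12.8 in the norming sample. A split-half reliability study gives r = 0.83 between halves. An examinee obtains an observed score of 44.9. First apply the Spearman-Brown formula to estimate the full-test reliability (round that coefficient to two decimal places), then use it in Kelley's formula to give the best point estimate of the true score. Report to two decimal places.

Spearman-Brown: ρ = 2r/(1 + r) = 2(0.83)/(1 + 0.83) = 1.660/1.83 = 0.9071 → 0.91
Weight the observed score by reliability and the mean by (1 − reliability): T̂ = 0.91·44.9 + 0.09·63.2 = 40.859 + 5.688 = 46.547.

46.55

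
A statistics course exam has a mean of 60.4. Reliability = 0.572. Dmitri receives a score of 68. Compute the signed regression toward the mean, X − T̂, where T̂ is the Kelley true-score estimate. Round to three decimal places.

Kelley's formula gives T̂ = 0.572·68 + 0.428·60.4 = 38.896 + 25.8512 = 64.74720.
X − T̂ = 68 − 64.7472 = 3.2528 → 3.253

3.253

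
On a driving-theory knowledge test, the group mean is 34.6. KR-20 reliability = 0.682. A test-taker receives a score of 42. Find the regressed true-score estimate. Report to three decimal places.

T̂ = ρX + (1 − ρ)μ
  = 0.682 × 42 + 0.318 × 34.6
  = 28.644 + 11.0028
  = 39.6468
  ≈ 39.647

39.647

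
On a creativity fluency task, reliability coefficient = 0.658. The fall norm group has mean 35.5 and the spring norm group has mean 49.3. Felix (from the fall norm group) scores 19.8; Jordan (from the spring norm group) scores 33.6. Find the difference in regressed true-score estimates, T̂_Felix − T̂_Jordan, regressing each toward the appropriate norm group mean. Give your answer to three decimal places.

-13.800

T̂_Felix = 0.658(19.8) + 0.342(35.5) = 25.16940
T̂_Jordan = 0.658(33.6) + 0.342(49.3) = 38.96940
Difference = 25.16940 − 38.96940 = -13.80000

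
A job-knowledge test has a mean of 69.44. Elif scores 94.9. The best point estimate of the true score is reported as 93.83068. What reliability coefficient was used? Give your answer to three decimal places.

0.958

T̂ = ρX + (1 − ρ)μ  ⇒  T̂ − μ = ρ(X − μ)
ρ = (T̂ − μ)/(X − μ) = (93.83068 − 69.44) / (94.9 − 69.44) = 24.39068 / 25.46 = 0.95800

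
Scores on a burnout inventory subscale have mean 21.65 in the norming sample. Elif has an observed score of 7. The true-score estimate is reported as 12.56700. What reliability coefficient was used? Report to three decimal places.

0.620

T̂ = ρX + (1 − ρ)μ  ⇒  T̂ − μ = ρ(X − μ)
ρ = (T̂ − μ)/(X − μ) = (12.56700 − 21.65) / (7 − 21.65) = -9.08300 / -14.65 = 0.62000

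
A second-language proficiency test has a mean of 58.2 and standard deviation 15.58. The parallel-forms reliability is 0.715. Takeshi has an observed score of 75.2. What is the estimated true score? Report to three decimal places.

Kelley's formula gives T̂ = 0.715·75.2 + 0.285·58.2 = 53.7680 + 16.5870 = 70.3550.

70.355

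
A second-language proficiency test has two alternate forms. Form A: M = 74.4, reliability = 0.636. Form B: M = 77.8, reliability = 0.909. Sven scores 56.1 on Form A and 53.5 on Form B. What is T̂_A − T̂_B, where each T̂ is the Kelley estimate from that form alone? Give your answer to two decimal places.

7.05

T̂_A = 0.636(56.1) + 0.364(74.4) = 62.7612
T̂_B = 0.909(53.5) + 0.091(77.8) = 55.7113
T̂_A − T̂_B = 7.0499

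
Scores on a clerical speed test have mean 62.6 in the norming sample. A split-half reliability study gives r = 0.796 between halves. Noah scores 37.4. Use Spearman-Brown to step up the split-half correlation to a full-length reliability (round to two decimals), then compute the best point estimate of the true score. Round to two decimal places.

Spearman-Brown: ρ = 2r/(1 + r) = 2(0.796)/(1 + 0.796) = 1.5920/1.796 = 0.8864 → 0.89
T̂ = ρX + (1 − ρ)μ
  = 0.89 × 37.4 + 0.11 × 62.6
  = 33.286 + 6.886
  = 40.172
  ≈ 40.17

40.17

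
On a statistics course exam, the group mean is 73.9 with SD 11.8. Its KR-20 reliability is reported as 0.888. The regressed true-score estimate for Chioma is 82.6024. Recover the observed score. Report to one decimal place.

T̂ = ρX + (1 − ρ)μ  ⇒  X = (T̂ − (1 − ρ)μ) / ρ
X = (82.6024 − 0.112 × 73.9) / 0.888 = (82.6024 − 8.2768) / 0.888 = 74.3256 / 0.888 = 83.700

83.7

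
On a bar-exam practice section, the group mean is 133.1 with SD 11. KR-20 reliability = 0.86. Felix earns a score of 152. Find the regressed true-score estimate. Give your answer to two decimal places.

T̂ = 0.86(152) + 0.14(133.1) = 130.72 + 18.634 = 149.354 → 149.35

149.35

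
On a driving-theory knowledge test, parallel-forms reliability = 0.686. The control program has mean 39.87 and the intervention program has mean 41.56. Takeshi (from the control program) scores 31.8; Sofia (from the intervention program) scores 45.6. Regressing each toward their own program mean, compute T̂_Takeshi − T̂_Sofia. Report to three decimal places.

-9.997

T̂_Takeshi = 0.686(31.8) + 0.314(39.87) = 34.33398
T̂_Sofia = 0.686(45.6) + 0.314(41.56) = 44.33144
Difference = 34.33398 − 44.33144 = -9.99746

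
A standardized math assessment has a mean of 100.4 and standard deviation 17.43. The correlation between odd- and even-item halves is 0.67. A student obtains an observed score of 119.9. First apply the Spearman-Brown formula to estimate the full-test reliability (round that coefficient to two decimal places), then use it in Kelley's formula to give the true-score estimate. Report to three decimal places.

Spearman-Brown: ρ = 2r/(1 + r) = 2(0.67)/(1 + 0.67) = 1.340/1.67 = 0.8024 → 0.80
Regress the observed score toward the mean by the unreliability: T̂ = 0.80·119.9 + 0.20·100.4 = 95.920 + 20.080 = 116.0000.

116.000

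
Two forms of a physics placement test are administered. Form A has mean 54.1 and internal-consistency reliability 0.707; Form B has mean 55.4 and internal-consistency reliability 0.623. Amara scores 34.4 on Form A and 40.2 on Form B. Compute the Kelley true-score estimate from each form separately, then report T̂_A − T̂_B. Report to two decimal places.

-5.76

T̂_A = 0.707(34.4) + 0.293(54.1) = 40.1721
T̂_B = 0.623(40.2) + 0.377(55.4) = 45.9304
T̂_A − T̂_B = -5.7583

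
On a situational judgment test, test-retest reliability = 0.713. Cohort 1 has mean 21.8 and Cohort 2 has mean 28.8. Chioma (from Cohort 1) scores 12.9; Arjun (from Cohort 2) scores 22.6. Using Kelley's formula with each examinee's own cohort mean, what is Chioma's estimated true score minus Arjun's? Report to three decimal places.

-8.925

T̂_Chioma = 0.713(12.9) + 0.287(21.8) = 15.45430
T̂_Arjun = 0.713(22.6) + 0.287(28.8) = 24.37940
Difference = 15.45430 − 24.37940 = -8.92510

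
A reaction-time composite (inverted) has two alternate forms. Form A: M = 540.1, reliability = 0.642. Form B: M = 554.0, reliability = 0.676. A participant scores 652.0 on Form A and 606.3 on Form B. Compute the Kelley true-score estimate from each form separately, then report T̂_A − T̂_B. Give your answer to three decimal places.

22.585

T̂_A = 0.642(652.0) + 0.358(540.1) = 611.93980
T̂_B = 0.676(606.3) + 0.324(554.0) = 589.35480
T̂_A − T̂_B = 22.58500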